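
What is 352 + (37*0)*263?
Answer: 352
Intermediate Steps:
352 + (37*0)*263 = 352 + 0*263 = 352 + 0 = 352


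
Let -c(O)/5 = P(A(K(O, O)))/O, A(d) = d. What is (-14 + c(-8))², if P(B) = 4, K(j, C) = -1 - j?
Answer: 529/4 ≈ 132.25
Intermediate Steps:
c(O) = -20/O
(-14 + c(-8))² = (-14 - 20/(-8))² = (-14 - 20*(-⅛))² = (-14 + 5/2)² = (-23/2)² = 529/4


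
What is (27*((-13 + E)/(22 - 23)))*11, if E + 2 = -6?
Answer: 6237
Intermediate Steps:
E = -8 (E = -2 - 6 = -8)
(27*((-13 + E)/(22 - 23)))*11 = (27*((-13 - 8)/(22 - 23)))*11 = (27*(-21/(-1)))*11 = (27*(-21*(-1)))*11 = (27*21)*11 = 567*11 = 6237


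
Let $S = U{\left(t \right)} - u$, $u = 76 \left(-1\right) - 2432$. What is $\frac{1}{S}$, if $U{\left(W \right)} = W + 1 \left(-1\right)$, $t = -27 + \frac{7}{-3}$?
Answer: $\frac{3}{7433} \approx 0.00040361$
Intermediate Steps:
$t = - \frac{88}{3}$ ($t = -27 + 7 \left(- \frac{1}{3}\right) = -27 - \frac{7}{3} = - \frac{88}{3} \approx -29.333$)
$u = -2508$ ($u = -76 - 2432 = -2508$)
$U{\left(W \right)} = -1 + W$ ($U{\left(W \right)} = W - 1 = -1 + W$)
$S = \frac{7433}{3}$ ($S = \left(-1 - \frac{88}{3}\right) - -2508 = - \frac{91}{3} + 2508 = \frac{7433}{3} \approx 2477.7$)
$\frac{1}{S} = \frac{1}{\frac{7433}{3}} = \frac{3}{7433}$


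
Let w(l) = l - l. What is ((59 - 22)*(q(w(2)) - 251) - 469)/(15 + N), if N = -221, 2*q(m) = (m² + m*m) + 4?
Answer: 47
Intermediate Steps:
w(l) = 0
q(m) = 2 + m² (q(m) = ((m² + m*m) + 4)/2 = ((m² + m²) + 4)/2 = (2*m² + 4)/2 = (4 + 2*m²)/2 = 2 + m²)
((59 - 22)*(q(w(2)) - 251) - 469)/(15 + N) = ((59 - 22)*((2 + 0²) - 251) - 469)/(15 - 221) = (37*((2 + 0) - 251) - 469)/(-206) = (37*(2 - 251) - 469)*(-1/206) = (37*(-249) - 469)*(-1/206) = (-9213 - 469)*(-1/206) = -9682*(-1/206) = 47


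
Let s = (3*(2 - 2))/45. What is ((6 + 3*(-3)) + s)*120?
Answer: -360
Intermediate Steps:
s = 0 (s = (3*0)*(1/45) = 0*(1/45) = 0)
((6 + 3*(-3)) + s)*120 = ((6 + 3*(-3)) + 0)*120 = ((6 - 9) + 0)*120 = (-3 + 0)*120 = -3*120 = -360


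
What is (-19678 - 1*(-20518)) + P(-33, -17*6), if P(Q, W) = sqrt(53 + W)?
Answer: 840 + 7*I ≈ 840.0 + 7.0*I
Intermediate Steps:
(-19678 - 1*(-20518)) + P(-33, -17*6) = (-19678 - 1*(-20518)) + sqrt(53 - 17*6) = (-19678 + 20518) + sqrt(53 - 102) = 840 + sqrt(-49) = 840 + 7*I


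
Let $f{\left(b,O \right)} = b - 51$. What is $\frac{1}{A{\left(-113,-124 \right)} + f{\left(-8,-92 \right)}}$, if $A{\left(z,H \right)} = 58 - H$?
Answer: $\frac{1}{123} \approx 0.0081301$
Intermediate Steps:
$f{\left(b,O \right)} = -51 + b$
$\frac{1}{A{\left(-113,-124 \right)} + f{\left(-8,-92 \right)}} = \frac{1}{\left(58 - -124\right) - 59} = \frac{1}{\left(58 + 124\right) - 59} = \frac{1}{182 - 59} = \frac{1}{123}$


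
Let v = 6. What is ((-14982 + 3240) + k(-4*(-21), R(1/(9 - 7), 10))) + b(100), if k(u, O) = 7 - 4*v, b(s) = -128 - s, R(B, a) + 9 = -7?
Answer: -11987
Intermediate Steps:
R(B, a) = -16 (R(B, a) = -9 - 7 = -16)
k(u, O) = -17 (k(u, O) = 7 - 4*6 = 7 - 24 = -17)
((-14982 + 3240) + k(-4*(-21), R(1/(9 - 7), 10))) + b(100) = ((-14982 + 3240) - 17) + (-128 - 1*100) = (-11742 - 17) + (-128 - 100) = -11759 - 228 = -11987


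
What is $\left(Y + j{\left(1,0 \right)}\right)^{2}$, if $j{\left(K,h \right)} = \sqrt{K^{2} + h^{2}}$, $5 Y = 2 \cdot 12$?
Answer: $\frac{841}{25} \approx 33.64$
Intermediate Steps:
$Y = \frac{24}{5}$ ($Y = \frac{2 \cdot 12}{5} = \frac{1}{5} \cdot 24 = \frac{24}{5} \approx 4.8$)
$\left(Y + j{\left(1,0 \right)}\right)^{2} = \left(\frac{24}{5} + \sqrt{1^{2} + 0^{2}}\right)^{2} = \left(\frac{24}{5} + \sqrt{1 + 0}\right)^{2} = \left(\frac{24}{5} + \sqrt{1}\right)^{2} = \left(\frac{24}{5} + 1\right)^{2} = \left(\frac{29}{5}\right)^{2} = \frac{841}{25}$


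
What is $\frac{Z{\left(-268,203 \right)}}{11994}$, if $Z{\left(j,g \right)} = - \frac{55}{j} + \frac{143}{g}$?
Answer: $\frac{49489}{652521576} \approx 7.5843 \cdot 10^{-5}$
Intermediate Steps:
$\frac{Z{\left(-268,203 \right)}}{11994} = \frac{- \frac{55}{-268} + \frac{143}{203}}{11994} = \left(\left(-55\right) \left(- \frac{1}{268}\right) + 143 \cdot \frac{1}{203}\right) \frac{1}{11994} = \left(\frac{55}{268} + \frac{143}{203}\right) \frac{1}{11994} = \frac{49489}{54404} \cdot \frac{1}{11994} = \frac{49489}{652521576}$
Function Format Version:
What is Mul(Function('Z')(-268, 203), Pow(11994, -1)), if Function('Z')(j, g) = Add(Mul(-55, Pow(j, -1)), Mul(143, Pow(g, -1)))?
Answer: Rational(49489, 652521576) ≈ 7.5843e-5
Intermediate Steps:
Mul(Function('Z')(-268, 203), Pow(11994, -1)) = Mul(Add(Mul(-55, Pow(-268, -1)), Mul(143, Pow(203, -1))), Pow(11994, -1)) = Mul(Add(Mul(-55, Rational(-1, 268)), Mul(143, Rational(1, 203))), Rational(1, 11994)) = Mul(Add(Rational(55, 268), Rational(143, 203)), Rational(1, 11994)) = Mul(Rational(49489, 54404), Rational(1, 11994)) = Rational(49489, 652521576)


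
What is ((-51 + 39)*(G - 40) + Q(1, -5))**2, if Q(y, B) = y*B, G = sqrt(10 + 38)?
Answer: 232537 - 45600*sqrt(3) ≈ 1.5356e+5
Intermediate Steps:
G = 4*sqrt(3) (G = sqrt(48) = 4*sqrt(3) ≈ 6.9282)
Q(y, B) = B*y
((-51 + 39)*(G - 40) + Q(1, -5))**2 = ((-51 + 39)*(4*sqrt(3) - 40) - 5*1)**2 = (-12*(-40 + 4*sqrt(3)) - 5)**2 = ((480 - 48*sqrt(3)) - 5)**2 = (475 - 48*sqrt(3))**2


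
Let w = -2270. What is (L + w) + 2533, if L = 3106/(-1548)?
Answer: 202009/774 ≈ 260.99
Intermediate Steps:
L = -1553/774 (L = 3106*(-1/1548) = -1553/774 ≈ -2.0065)
(L + w) + 2533 = (-1553/774 - 2270) + 2533 = -1758533/774 + 2533 = 202009/774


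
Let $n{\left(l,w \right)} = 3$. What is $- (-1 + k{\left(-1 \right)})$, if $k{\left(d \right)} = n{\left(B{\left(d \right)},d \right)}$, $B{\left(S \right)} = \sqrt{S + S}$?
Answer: $-2$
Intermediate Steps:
$B{\left(S \right)} = \sqrt{2} \sqrt{S}$ ($B{\left(S \right)} = \sqrt{2 S} = \sqrt{2} \sqrt{S}$)
$k{\left(d \right)} = 3$
$- (-1 + k{\left(-1 \right)}) = - (-1 + 3) = \left(-1\right) 2 = -2$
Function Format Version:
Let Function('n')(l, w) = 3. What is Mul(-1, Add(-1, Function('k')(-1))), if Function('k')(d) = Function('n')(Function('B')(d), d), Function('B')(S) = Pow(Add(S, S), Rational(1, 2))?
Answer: -2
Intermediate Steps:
Function('B')(S) = Mul(Pow(2, Rational(1, 2)), Pow(S, Rational(1, 2))) (Function('B')(S) = Pow(Mul(2, S), Rational(1, 2)) = Mul(Pow(2, Rational(1, 2)), Pow(S, Rational(1, 2))))
Function('k')(d) = 3
Mul(-1, Add(-1, Function('k')(-1))) = Mul(-1, Add(-1, 3)) = Mul(-1, 2) = -2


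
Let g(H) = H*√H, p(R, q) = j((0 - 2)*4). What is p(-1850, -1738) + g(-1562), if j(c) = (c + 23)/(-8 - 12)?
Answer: -¾ - 1562*I*√1562 ≈ -0.75 - 61734.0*I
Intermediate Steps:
j(c) = -23/20 - c/20 (j(c) = (23 + c)/(-20) = (23 + c)*(-1/20) = -23/20 - c/20)
p(R, q) = -¾ (p(R, q) = -23/20 - (0 - 2)*4/20 = -23/20 - (-1)*4/10 = -23/20 - 1/20*(-8) = -23/20 + ⅖ = -¾)
g(H) = H^(3/2)
p(-1850, -1738) + g(-1562) = -¾ + (-1562)^(3/2) = -¾ - 1562*I*√1562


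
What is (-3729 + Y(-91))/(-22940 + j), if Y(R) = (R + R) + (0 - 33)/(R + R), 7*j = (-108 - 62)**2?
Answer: 711769/3423680 ≈ 0.20790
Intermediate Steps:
j = 28900/7 (j = (-108 - 62)**2/7 = (1/7)*(-170)**2 = (1/7)*28900 = 28900/7 ≈ 4128.6)
Y(R) = 2*R - 33/(2*R) (Y(R) = 2*R - 33*1/(2*R) = 2*R - 33/(2*R))
(-3729 + Y(-91))/(-22940 + j) = (-3729 + (2*(-91) - 33/2/(-91)))/(-22940 + 28900/7) = (-3729 + (-182 - 33/2*(-1/91)))/(-131680/7) = (-3729 + (-182 + 33/182))*(-7/131680) = (-3729 - 33091/182)*(-7/131680) = -711769/182*(-7/131680) = 711769/3423680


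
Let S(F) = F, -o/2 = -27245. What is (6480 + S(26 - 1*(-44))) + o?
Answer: 61040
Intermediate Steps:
o = 54490 (o = -2*(-27245) = 54490)
(6480 + S(26 - 1*(-44))) + o = (6480 + (26 - 1*(-44))) + 54490 = (6480 + (26 + 44)) + 54490 = (6480 + 70) + 54490 = 6550 + 54490 = 61040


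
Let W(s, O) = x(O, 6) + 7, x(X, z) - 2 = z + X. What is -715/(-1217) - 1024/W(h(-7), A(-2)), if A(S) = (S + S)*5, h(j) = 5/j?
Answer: 1249783/6085 ≈ 205.39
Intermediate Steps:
x(X, z) = 2 + X + z (x(X, z) = 2 + (z + X) = 2 + (X + z) = 2 + X + z)
A(S) = 10*S (A(S) = (2*S)*5 = 10*S)
W(s, O) = 15 + O (W(s, O) = (2 + O + 6) + 7 = (8 + O) + 7 = 15 + O)
-715/(-1217) - 1024/W(h(-7), A(-2)) = -715/(-1217) - 1024/(15 + 10*(-2)) = -715*(-1/1217) - 1024/(15 - 20) = 715/1217 - 1024/(-5) = 715/1217 - 1024*(-⅕) = 715/1217 + 1024/5 = 1249783/6085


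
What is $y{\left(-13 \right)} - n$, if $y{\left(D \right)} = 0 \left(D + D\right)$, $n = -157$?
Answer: $157$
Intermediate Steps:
$y{\left(D \right)} = 0$ ($y{\left(D \right)} = 0 \cdot 2 D = 0$)
$y{\left(-13 \right)} - n = 0 - -157 = 0 + 157 = 157$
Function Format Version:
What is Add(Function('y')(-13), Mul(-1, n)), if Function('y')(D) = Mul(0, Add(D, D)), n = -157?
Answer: 157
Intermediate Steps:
Function('y')(D) = 0 (Function('y')(D) = Mul(0, Mul(2, D)) = 0)
Add(Function('y')(-13), Mul(-1, n)) = Add(0, Mul(-1, -157)) = Add(0, 157) = 157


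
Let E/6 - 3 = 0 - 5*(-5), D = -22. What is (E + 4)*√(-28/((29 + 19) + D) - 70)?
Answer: 344*I*√3003/13 ≈ 1450.1*I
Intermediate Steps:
E = 168 (E = 18 + 6*(0 - 5*(-5)) = 18 + 6*(0 + 25) = 18 + 6*25 = 18 + 150 = 168)
(E + 4)*√(-28/((29 + 19) + D) - 70) = (168 + 4)*√(-28/((29 + 19) - 22) - 70) = 172*√(-28/(48 - 22) - 70) = 172*√(-28/26 - 70) = 172*√(-28*1/26 - 70) = 172*√(-14/13 - 70) = 172*√(-924/13) = 172*(2*I*√3003/13) = 344*I*√3003/13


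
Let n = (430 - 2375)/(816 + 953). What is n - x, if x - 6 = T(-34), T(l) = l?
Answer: 47587/1769 ≈ 26.901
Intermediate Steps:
n = -1945/1769 ≈ -1.0995
x = -28 (x = 6 - 34 = -28)
n - x = -1945/1769 - 1*(-28) = -1945/1769 + 28 = 47587/1769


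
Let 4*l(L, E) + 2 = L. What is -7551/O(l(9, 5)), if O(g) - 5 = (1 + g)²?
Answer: -40272/67 ≈ -601.07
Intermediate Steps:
l(L, E) = -½ + L/4
O(g) = 5 + (1 + g)²
-7551/O(l(9, 5)) = -7551/(5 + (1 + (-½ + (¼)*9))²) = -7551/(5 + (1 + (-½ + 9/4))²) = -7551/(5 + (1 + 7/4)²) = -7551/(5 + (11/4)²) = -7551/(5 + 121/16) = -7551/201/16 = -7551*16/201 = -40272/67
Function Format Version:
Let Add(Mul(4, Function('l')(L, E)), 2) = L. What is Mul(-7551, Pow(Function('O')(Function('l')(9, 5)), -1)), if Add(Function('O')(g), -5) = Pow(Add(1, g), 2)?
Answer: Rational(-40272, 67) ≈ -601.07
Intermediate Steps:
Function('l')(L, E) = Add(Rational(-1, 2), Mul(Rational(1, 4), L))
Function('O')(g) = Add(5, Pow(Add(1, g), 2))
Mul(-7551, Pow(Function('O')(Function('l')(9, 5)), -1)) = Mul(-7551, Pow(Add(5, Pow(Add(1, Add(Rational(-1, 2), Mul(Rational(1, 4), 9))), 2)), -1)) = Mul(-7551, Pow(Add(5, Pow(Add(1, Add(Rational(-1, 2), Rational(9, 4))), 2)), -1)) = Mul(-7551, Pow(Add(5, Pow(Add(1, Rational(7, 4)), 2)), -1)) = Mul(-7551, Pow(Add(5, Pow(Rational(11, 4), 2)), -1)) = Mul(-7551, Pow(Add(5, Rational(121, 16)), -1)) = Mul(-7551, Pow(Rational(201, 16), -1)) = Mul(-7551, Rational(16, 201)) = Rational(-40272, 67)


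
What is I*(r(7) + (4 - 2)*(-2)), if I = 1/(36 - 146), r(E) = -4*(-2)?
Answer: -2/55 ≈ -0.036364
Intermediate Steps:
r(E) = 8
I = -1/110 (I = 1/(-110) = -1/110 ≈ -0.0090909)
I*(r(7) + (4 - 2)*(-2)) = -(8 + (4 - 2)*(-2))/110 = -(8 + 2*(-2))/110 = -(8 - 4)/110 = -1/110*4 = -2/55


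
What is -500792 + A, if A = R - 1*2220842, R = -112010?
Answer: -2833644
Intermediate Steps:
A = -2332852 (A = -112010 - 1*2220842 = -112010 - 2220842 = -2332852)
-500792 + A = -500792 - 2332852 = -2833644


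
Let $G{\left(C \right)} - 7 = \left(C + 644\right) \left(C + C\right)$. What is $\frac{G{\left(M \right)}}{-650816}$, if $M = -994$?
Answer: $- \frac{695807}{650816} \approx -1.0691$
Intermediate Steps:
$G{\left(C \right)} = 7 + 2 C \left(644 + C\right)$ ($G{\left(C \right)} = 7 + \left(C + 644\right) \left(C + C\right) = 7 + \left(644 + C\right) 2 C = 7 + 2 C \left(644 + C\right)$)
$\frac{G{\left(M \right)}}{-650816} = \frac{7 + 2 \left(-994\right)^{2} + 1288 \left(-994\right)}{-650816} = \left(7 + 2 \cdot 988036 - 1280272\right) \left(- \frac{1}{650816}\right) = \left(7 + 1976072 - 1280272\right) \left(- \frac{1}{650816}\right) = 695807 \left(- \frac{1}{650816}\right) = - \frac{695807}{650816}$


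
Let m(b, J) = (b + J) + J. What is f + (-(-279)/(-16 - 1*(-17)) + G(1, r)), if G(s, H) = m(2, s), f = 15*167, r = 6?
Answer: 2788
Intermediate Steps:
f = 2505
m(b, J) = b + 2*J (m(b, J) = (J + b) + J = b + 2*J)
G(s, H) = 2 + 2*s
f + (-(-279)/(-16 - 1*(-17)) + G(1, r)) = 2505 + (-(-279)/(-16 - 1*(-17)) + (2 + 2*1)) = 2505 + (-(-279)/(-16 + 17) + (2 + 2)) = 2505 + (-(-279)/1 + 4) = 2505 + (-(-279) + 4) = 2505 + (-9*(-31) + 4) = 2505 + (279 + 4) = 2505 + 283 = 2788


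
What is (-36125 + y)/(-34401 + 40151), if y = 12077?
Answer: -12024/2875 ≈ -4.1823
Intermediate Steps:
(-36125 + y)/(-34401 + 40151) = (-36125 + 12077)/(-34401 + 40151) = -24048/5750 = -24048*1/5750 = -12024/2875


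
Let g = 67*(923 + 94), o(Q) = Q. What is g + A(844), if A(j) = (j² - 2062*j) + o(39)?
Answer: -959814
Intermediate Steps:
A(j) = 39 + j² - 2062*j (A(j) = (j² - 2062*j) + 39 = 39 + j² - 2062*j)
g = 68139 (g = 67*1017 = 68139)
g + A(844) = 68139 + (39 + 844² - 2062*844) = 68139 + (39 + 712336 - 1740328) = 68139 - 1027953 = -959814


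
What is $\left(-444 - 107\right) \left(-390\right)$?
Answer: $214890$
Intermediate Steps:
$\left(-444 - 107\right) \left(-390\right) = \left(-551\right) \left(-390\right) = 214890$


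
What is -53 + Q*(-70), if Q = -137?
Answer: 9537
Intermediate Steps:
-53 + Q*(-70) = -53 - 137*(-70) = -53 + 9590 = 9537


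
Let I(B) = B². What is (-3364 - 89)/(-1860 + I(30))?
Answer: 1151/320 ≈ 3.5969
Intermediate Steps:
(-3364 - 89)/(-1860 + I(30)) = (-3364 - 89)/(-1860 + 30²) = -3453/(-1860 + 900) = -3453/(-960) = -3453*(-1/960) = 1151/320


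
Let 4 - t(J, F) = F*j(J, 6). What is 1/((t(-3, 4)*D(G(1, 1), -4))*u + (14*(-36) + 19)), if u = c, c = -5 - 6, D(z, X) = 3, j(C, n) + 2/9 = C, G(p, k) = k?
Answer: -3/3127 ≈ -0.00095939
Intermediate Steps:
j(C, n) = -2/9 + C
c = -11
u = -11
t(J, F) = 4 - F*(-2/9 + J)
1/((t(-3, 4)*D(G(1, 1), -4))*u + (14*(-36) + 19)) = 1/(((4 - ⅑*4*(-2 + 9*(-3)))*3)*(-11) + (14*(-36) + 19)) = 1/(((4 - ⅑*4*(-2 - 27))*3)*(-11) + (-504 + 19)) = 1/(((4 - ⅑*4*(-29))*3)*(-11) - 485) = 1/(((4 + 116/9)*3)*(-11) - 485) = 1/(((152/9)*3)*(-11) - 485) = 1/((152/3)*(-11) - 485) = 1/(-1672/3 - 485) = 1/(-3127/3) = -3/3127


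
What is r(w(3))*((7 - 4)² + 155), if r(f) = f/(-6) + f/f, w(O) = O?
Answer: 82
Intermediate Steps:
r(f) = 1 - f/6 (r(f) = f*(-⅙) + 1 = -f/6 + 1 = 1 - f/6)
r(w(3))*((7 - 4)² + 155) = (1 - ⅙*3)*((7 - 4)² + 155) = (1 - ½)*(3² + 155) = (9 + 155)/2 = (½)*164 = 82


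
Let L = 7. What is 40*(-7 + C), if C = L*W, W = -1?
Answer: -560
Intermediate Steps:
C = -7 (C = 7*(-1) = -7)
40*(-7 + C) = 40*(-7 - 7) = 40*(-14) = -560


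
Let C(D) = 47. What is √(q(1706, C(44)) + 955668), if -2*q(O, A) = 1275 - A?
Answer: √955054 ≈ 977.27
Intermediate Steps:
q(O, A) = -1275/2 + A/2 (q(O, A) = -(1275 - A)/2 = -1275/2 + A/2)
√(q(1706, C(44)) + 955668) = √((-1275/2 + (½)*47) + 955668) = √((-1275/2 + 47/2) + 955668) = √(-614 + 955668) = √955054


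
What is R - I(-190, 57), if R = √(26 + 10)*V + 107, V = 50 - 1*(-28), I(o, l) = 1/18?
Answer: 10349/18 ≈ 574.94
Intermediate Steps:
I(o, l) = 1/18
V = 78 (V = 50 + 28 = 78)
R = 575 (R = √(26 + 10)*78 + 107 = √36*78 + 107 = 6*78 + 107 = 468 + 107 = 575)
R - I(-190, 57) = 575 - 1*1/18 = 575 - 1/18 = 10349/18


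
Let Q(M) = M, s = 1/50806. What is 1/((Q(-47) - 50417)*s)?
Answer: -1337/1328 ≈ -1.0068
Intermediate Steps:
s = 1/50806 ≈ 1.9683e-5
1/((Q(-47) - 50417)*s) = 1/((-47 - 50417)*(1/50806)) = 50806/(-50464) = -1/50464*50806 = -1337/1328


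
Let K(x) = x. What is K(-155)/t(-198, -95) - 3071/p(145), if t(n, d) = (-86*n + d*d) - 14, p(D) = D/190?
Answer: -3038703717/755131 ≈ -4024.1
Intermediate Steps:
p(D) = D/190 (p(D) = D*(1/190) = D/190)
t(n, d) = -14 + d² - 86*n (t(n, d) = (-86*n + d²) - 14 = (d² - 86*n) - 14 = -14 + d² - 86*n)
K(-155)/t(-198, -95) - 3071/p(145) = -155/(-14 + (-95)² - 86*(-198)) - 3071/((1/190)*145) = -155/(-14 + 9025 + 17028) - 3071/29/38 = -155/26039 - 3071*38/29 = -155*1/26039 - 116698/29 = -155/26039 - 116698/29 = -3038703717/755131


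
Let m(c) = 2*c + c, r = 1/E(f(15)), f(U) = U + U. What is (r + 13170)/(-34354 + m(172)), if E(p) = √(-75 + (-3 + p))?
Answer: -6585/16919 + I*√3/406056 ≈ -0.38921 + 4.2655e-6*I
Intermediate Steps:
f(U) = 2*U
E(p) = √(-78 + p)
r = -I*√3/12 (r = 1/(√(-78 + 2*15)) = 1/(√(-78 + 30)) = 1/(√(-48)) = 1/(4*I*√3) = -I*√3/12 ≈ -0.14434*I)
m(c) = 3*c
(r + 13170)/(-34354 + m(172)) = (-I*√3/12 + 13170)/(-34354 + 3*172) = (13170 - I*√3/12)/(-34354 + 516) = (13170 - I*√3/12)/(-33838) = (13170 - I*√3/12)*(-1/33838) = -6585/16919 + I*√3/406056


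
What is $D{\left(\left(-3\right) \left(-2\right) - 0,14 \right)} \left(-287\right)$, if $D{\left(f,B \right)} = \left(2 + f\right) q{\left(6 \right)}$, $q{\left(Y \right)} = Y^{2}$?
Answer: $-82656$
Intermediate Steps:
$D{\left(f,B \right)} = 72 + 36 f$ ($D{\left(f,B \right)} = \left(2 + f\right) 6^{2} = \left(2 + f\right) 36 = 72 + 36 f$)
$D{\left(\left(-3\right) \left(-2\right) - 0,14 \right)} \left(-287\right) = \left(72 + 36 \left(\left(-3\right) \left(-2\right) - 0\right)\right) \left(-287\right) = \left(72 + 36 \left(6 + \left(-1 + 1\right)\right)\right) \left(-287\right) = \left(72 + 36 \left(6 + 0\right)\right) \left(-287\right) = \left(72 + 36 \cdot 6\right) \left(-287\right) = \left(72 + 216\right) \left(-287\right) = 288 \left(-287\right) = -82656$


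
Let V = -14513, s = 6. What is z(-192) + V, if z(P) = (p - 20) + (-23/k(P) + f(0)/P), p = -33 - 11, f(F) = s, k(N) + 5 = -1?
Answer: -1399027/96 ≈ -14573.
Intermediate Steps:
k(N) = -6 (k(N) = -5 - 1 = -6)
f(F) = 6
p = -44
z(P) = -361/6 + 6/P (z(P) = (-44 - 20) + (-23/(-6) + 6/P) = -64 + (-23*(-⅙) + 6/P) = -64 + (23/6 + 6/P) = -361/6 + 6/P)
z(-192) + V = (-361/6 + 6/(-192)) - 14513 = (-361/6 + 6*(-1/192)) - 14513 = (-361/6 - 1/32) - 14513 = -5779/96 - 14513 = -1399027/96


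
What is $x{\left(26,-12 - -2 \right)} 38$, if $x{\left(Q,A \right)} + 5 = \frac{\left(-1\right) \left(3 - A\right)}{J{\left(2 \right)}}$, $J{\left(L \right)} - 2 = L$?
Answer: $- \frac{627}{2} \approx -313.5$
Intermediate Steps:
$J{\left(L \right)} = 2 + L$
$x{\left(Q,A \right)} = - \frac{23}{4} + \frac{A}{4}$ ($x{\left(Q,A \right)} = -5 + \frac{\left(-1\right) \left(3 - A\right)}{2 + 2} = -5 + \frac{-3 + A}{4} = -5 + \left(-3 + A\right) \frac{1}{4} = -5 + \left(- \frac{3}{4} + \frac{A}{4}\right) = - \frac{23}{4} + \frac{A}{4}$)
$x{\left(26,-12 - -2 \right)} 38 = \left(- \frac{23}{4} + \frac{-12 - -2}{4}\right) 38 = \left(- \frac{23}{4} + \frac{-12 + 2}{4}\right) 38 = \left(- \frac{23}{4} + \frac{1}{4} \left(-10\right)\right) 38 = \left(- \frac{23}{4} - \frac{5}{2}\right) 38 = \left(- \frac{33}{4}\right) 38 = - \frac{627}{2}$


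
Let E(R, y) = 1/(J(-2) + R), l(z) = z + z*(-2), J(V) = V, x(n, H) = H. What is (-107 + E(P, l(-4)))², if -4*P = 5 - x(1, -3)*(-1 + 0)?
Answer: 288369/25 ≈ 11535.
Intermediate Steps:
l(z) = -z (l(z) = z - 2*z = -z)
P = -½ (P = -(5 - (-3)*(-1 + 0))/4 = -(5 - (-3)*(-1))/4 = -(5 - 1*3)/4 = -(5 - 3)/4 = -¼*2 = -½ ≈ -0.50000)
E(R, y) = 1/(-2 + R)
(-107 + E(P, l(-4)))² = (-107 + 1/(-2 - ½))² = (-107 + 1/(-5/2))² = (-107 - ⅖)² = (-537/5)² = 288369/25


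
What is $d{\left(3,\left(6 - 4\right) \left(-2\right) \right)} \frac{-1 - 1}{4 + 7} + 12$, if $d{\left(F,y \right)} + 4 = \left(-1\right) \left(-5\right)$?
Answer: $\frac{130}{11} \approx 11.818$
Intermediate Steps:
$d{\left(F,y \right)} = 1$ ($d{\left(F,y \right)} = -4 - -5 = -4 + 5 = 1$)
$d{\left(3,\left(6 - 4\right) \left(-2\right) \right)} \frac{-1 - 1}{4 + 7} + 12 = 1 \frac{-1 - 1}{4 + 7} + 12 = 1 \left(- \frac{2}{11}\right) + 12 = - \frac{2}{11} + 12 = \frac{130}{11}$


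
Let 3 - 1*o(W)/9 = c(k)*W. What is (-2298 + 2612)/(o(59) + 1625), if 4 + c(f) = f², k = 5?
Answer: -314/9499 ≈ -0.033056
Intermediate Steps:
c(f) = -4 + f²
o(W) = 27 - 189*W (o(W) = 27 - 9*(-4 + 5²)*W = 27 - 9*(-4 + 25)*W = 27 - 189*W)
(-2298 + 2612)/(o(59) + 1625) = (-2298 + 2612)/((27 - 189*59) + 1625) = 314/((27 - 11151) + 1625) = 314/(-11124 + 1625) = 314/(-9499) = 314*(-1/9499) = -314/9499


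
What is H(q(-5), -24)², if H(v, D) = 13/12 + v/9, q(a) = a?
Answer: 361/1296 ≈ 0.27855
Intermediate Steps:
H(v, D) = 13/12 + v/9 (H(v, D) = 13*(1/12) + v*(⅑) = 13/12 + v/9)
H(q(-5), -24)² = (13/12 + (⅑)*(-5))² = (13/12 - 5/9)² = (19/36)² = 361/1296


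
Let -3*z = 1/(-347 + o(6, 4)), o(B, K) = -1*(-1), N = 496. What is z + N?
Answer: 514849/1038 ≈ 496.00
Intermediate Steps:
o(B, K) = 1
z = 1/1038 (z = -1/(3*(-347 + 1)) = -1/3/(-346) = -1/3*(-1/346) = 1/1038 ≈ 0.00096339)
z + N = 1/1038 + 496 = 514849/1038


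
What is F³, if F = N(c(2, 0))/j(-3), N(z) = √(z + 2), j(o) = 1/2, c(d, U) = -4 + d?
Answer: 0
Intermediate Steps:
j(o) = ½
N(z) = √(2 + z)
F = 0 (F = √(2 + (-4 + 2))/(½) = √(2 - 2)*2 = √0*2 = 0*2 = 0)
F³ = 0³ = 0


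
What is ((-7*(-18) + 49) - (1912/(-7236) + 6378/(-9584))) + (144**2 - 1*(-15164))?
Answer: 312732422077/8668728 ≈ 36076.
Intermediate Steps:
((-7*(-18) + 49) - (1912/(-7236) + 6378/(-9584))) + (144**2 - 1*(-15164)) = ((126 + 49) - (1912*(-1/7236) + 6378*(-1/9584))) + (20736 + 15164) = (175 - (-478/1809 - 3189/4792)) + 35900 = (175 - 1*(-8059477/8668728)) + 35900 = (175 + 8059477/8668728) + 35900 = 1525086877/8668728 + 35900 = 312732422077/8668728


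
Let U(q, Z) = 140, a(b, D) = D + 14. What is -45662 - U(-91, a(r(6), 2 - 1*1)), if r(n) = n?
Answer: -45802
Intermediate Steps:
a(b, D) = 14 + D
-45662 - U(-91, a(r(6), 2 - 1*1)) = -45662 - 1*140 = -45662 - 140 = -45802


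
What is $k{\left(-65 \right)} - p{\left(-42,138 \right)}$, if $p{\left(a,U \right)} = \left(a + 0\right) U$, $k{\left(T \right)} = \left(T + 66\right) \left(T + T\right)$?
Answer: $5666$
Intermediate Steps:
$k{\left(T \right)} = 2 T \left(66 + T\right)$ ($k{\left(T \right)} = \left(66 + T\right) 2 T = 2 T \left(66 + T\right)$)
$p{\left(a,U \right)} = U a$ ($p{\left(a,U \right)} = a U = U a$)
$k{\left(-65 \right)} - p{\left(-42,138 \right)} = 2 \left(-65\right) \left(66 - 65\right) - 138 \left(-42\right) = 2 \left(-65\right) 1 - -5796 = -130 + 5796 = 5666$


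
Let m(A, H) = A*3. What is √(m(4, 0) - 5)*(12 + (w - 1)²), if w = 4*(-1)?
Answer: 37*√7 ≈ 97.893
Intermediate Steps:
m(A, H) = 3*A
w = -4
√(m(4, 0) - 5)*(12 + (w - 1)²) = √(3*4 - 5)*(12 + (-4 - 1)²) = √(12 - 5)*(12 + (-5)²) = √7*(12 + 25) = √7*37 = 37*√7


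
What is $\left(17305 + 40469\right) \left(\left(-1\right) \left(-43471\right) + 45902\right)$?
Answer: $5163435702$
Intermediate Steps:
$\left(17305 + 40469\right) \left(\left(-1\right) \left(-43471\right) + 45902\right) = 57774 \left(43471 + 45902\right) = 57774 \cdot 89373 = 5163435702$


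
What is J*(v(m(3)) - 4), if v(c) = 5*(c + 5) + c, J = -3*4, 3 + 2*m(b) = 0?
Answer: -144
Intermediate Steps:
m(b) = -3/2 (m(b) = -3/2 + (½)*0 = -3/2 + 0 = -3/2)
J = -12
v(c) = 25 + 6*c (v(c) = 5*(5 + c) + c = (25 + 5*c) + c = 25 + 6*c)
J*(v(m(3)) - 4) = -12*((25 + 6*(-3/2)) - 4) = -12*((25 - 9) - 4) = -12*(16 - 4) = -12*12 = -144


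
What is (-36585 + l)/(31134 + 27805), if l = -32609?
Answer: -69194/58939 ≈ -1.1740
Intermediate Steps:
(-36585 + l)/(31134 + 27805) = (-36585 - 32609)/(31134 + 27805) = -69194/58939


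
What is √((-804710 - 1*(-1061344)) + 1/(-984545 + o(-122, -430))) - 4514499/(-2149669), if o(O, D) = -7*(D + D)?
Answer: 4514499/2149669 + √1092132991308301/65235 ≈ 508.69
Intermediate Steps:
o(O, D) = -14*D
√((-804710 - 1*(-1061344)) + 1/(-984545 + o(-122, -430))) - 4514499/(-2149669) = √((-804710 - 1*(-1061344)) + 1/(-984545 - 14*(-430))) - 4514499/(-2149669) = √((-804710 + 1061344) + 1/(-984545 + 6020)) - 4514499*(-1/2149669) = √(256634 + 1/(-978525)) + 4514499/2149669 = √(256634 - 1/978525) + 4514499/2149669 = √(251122784849/978525) + 4514499/2149669 = √1092132991308301/65235 + 4514499/2149669 = 4514499/2149669 + √1092132991308301/65235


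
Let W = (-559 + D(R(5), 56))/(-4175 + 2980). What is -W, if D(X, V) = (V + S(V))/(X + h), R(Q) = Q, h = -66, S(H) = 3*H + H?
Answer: -34379/72895 ≈ -0.47162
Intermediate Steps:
S(H) = 4*H
D(X, V) = 5*V/(-66 + X) (D(X, V) = (V + 4*V)/(X - 66) = (5*V)/(-66 + X) = 5*V/(-66 + X))
W = 34379/72895 (W = (-559 + 5*56/(-66 + 5))/(-4175 + 2980) = (-559 + 5*56/(-61))/(-1195) = (-559 + 5*56*(-1/61))*(-1/1195) = (-559 - 280/61)*(-1/1195) = -34379/61*(-1/1195) = 34379/72895 ≈ 0.47162)
-W = -1*34379/72895 = -34379/72895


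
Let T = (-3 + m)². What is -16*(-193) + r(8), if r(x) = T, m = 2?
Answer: 3089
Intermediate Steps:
T = 1 (T = (-3 + 2)² = (-1)² = 1)
r(x) = 1
-16*(-193) + r(8) = -16*(-193) + 1 = 3088 + 1 = 3089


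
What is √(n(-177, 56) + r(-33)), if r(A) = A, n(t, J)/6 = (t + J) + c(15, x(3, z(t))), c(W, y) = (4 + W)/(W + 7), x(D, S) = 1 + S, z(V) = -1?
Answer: 2*I*√22803/11 ≈ 27.456*I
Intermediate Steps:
c(W, y) = (4 + W)/(7 + W)
n(t, J) = 57/11 + 6*J + 6*t (n(t, J) = 6*((t + J) + (4 + 15)/(7 + 15)) = 6*((J + t) + 19/22) = 6*(19/22 + J + t) = 57/11 + 6*J + 6*t)
√(n(-177, 56) + r(-33)) = √((57/11 + 6*56 + 6*(-177)) - 33) = √((57/11 + 336 - 1062) - 33) = √(-7929/11 - 33) = √(-8292/11) = 2*I*√22803/11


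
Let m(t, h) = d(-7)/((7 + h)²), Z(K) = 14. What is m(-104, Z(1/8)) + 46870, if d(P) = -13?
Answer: 20669657/441 ≈ 46870.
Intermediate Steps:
m(t, h) = -13/(7 + h)²
m(-104, Z(1/8)) + 46870 = -13/(7 + 14)² + 46870 = -13/21² + 46870 = -13*1/441 + 46870 = -13/441 + 46870 = 20669657/441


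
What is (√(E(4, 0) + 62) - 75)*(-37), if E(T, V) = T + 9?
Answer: 2775 - 185*√3 ≈ 2454.6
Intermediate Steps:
E(T, V) = 9 + T
(√(E(4, 0) + 62) - 75)*(-37) = (√((9 + 4) + 62) - 75)*(-37) = (√(13 + 62) - 75)*(-37) = (√75 - 75)*(-37) = (5*√3 - 75)*(-37) = (-75 + 5*√3)*(-37) = 2775 - 185*√3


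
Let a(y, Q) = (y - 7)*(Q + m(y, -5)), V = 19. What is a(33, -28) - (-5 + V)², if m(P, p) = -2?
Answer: -976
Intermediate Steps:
a(y, Q) = (-7 + y)*(-2 + Q) (a(y, Q) = (y - 7)*(Q - 2) = (-7 + y)*(-2 + Q))
a(33, -28) - (-5 + V)² = (14 - 7*(-28) - 2*33 - 28*33) - (-5 + 19)² = (14 + 196 - 66 - 924) - 1*14² = -780 - 1*196 = -780 - 196 = -976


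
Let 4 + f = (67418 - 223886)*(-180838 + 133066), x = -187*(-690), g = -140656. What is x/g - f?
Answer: -525686981392291/70328 ≈ -7.4748e+9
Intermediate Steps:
x = 129030
f = 7474789292 (f = -4 + (67418 - 223886)*(-180838 + 133066) = -4 - 156468*(-47772) = -4 + 7474789296 = 7474789292)
x/g - f = 129030/(-140656) - 1*7474789292 = 129030*(-1/140656) - 7474789292 = -64515/70328 - 7474789292 = -525686981392291/70328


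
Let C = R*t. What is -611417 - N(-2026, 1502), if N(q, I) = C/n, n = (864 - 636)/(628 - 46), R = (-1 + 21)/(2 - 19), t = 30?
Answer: -197458591/323 ≈ -6.1133e+5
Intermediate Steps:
R = -20/17 (R = 20/(-17) = 20*(-1/17) = -20/17 ≈ -1.1765)
C = -600/17 (C = -20/17*30 = -600/17 ≈ -35.294)
n = 38/97 (n = 228/582 = 228*(1/582) = 38/97 ≈ 0.39175)
N(q, I) = -29100/323 (N(q, I) = -600/(17*38/97) = -600/17*97/38 = -29100/323)
-611417 - N(-2026, 1502) = -611417 - 1*(-29100/323) = -611417 + 29100/323 = -197458591/323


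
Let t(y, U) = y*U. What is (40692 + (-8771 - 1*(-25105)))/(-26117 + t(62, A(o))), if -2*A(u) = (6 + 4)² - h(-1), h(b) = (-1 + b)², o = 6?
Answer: -57026/29093 ≈ -1.9601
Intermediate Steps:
A(u) = -48 (A(u) = -((6 + 4)² - (-1 - 1)²)/2 = -(10² - 1*(-2)²)/2 = -(100 - 1*4)/2 = -(100 - 4)/2 = -½*96 = -48)
t(y, U) = U*y
(40692 + (-8771 - 1*(-25105)))/(-26117 + t(62, A(o))) = (40692 + (-8771 - 1*(-25105)))/(-26117 - 48*62) = (40692 + (-8771 + 25105))/(-26117 - 2976) = (40692 + 16334)/(-29093) = 57026*(-1/29093) = -57026/29093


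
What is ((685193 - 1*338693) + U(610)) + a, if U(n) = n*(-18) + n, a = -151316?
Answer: 184814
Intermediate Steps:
U(n) = -17*n (U(n) = -18*n + n = -17*n)
((685193 - 1*338693) + U(610)) + a = ((685193 - 1*338693) - 17*610) - 151316 = ((685193 - 338693) - 10370) - 151316 = (346500 - 10370) - 151316 = 336130 - 151316 = 184814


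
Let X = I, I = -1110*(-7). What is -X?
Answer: -7770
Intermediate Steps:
I = 7770
X = 7770
-X = -1*7770 = -7770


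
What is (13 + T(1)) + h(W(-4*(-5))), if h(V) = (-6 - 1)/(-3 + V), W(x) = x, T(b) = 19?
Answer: 537/17 ≈ 31.588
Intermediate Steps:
h(V) = -7/(-3 + V)
(13 + T(1)) + h(W(-4*(-5))) = (13 + 19) - 7/(-3 - 4*(-5)) = 32 - 7/(-3 + 20) = 32 - 7/17 = 537/17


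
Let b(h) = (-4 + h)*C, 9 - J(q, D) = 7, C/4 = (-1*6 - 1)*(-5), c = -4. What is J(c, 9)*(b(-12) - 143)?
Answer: -4766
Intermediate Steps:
C = 140 (C = 4*((-1*6 - 1)*(-5)) = 4*((-6 - 1)*(-5)) = 4*(-7*(-5)) = 4*35 = 140)
J(q, D) = 2 (J(q, D) = 9 - 1*7 = 9 - 7 = 2)
b(h) = -560 + 140*h (b(h) = (-4 + h)*140 = -560 + 140*h)
J(c, 9)*(b(-12) - 143) = 2*((-560 + 140*(-12)) - 143) = 2*((-560 - 1680) - 143) = 2*(-2240 - 143) = 2*(-2383) = -4766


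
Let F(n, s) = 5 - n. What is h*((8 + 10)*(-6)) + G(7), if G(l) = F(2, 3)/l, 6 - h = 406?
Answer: 302403/7 ≈ 43200.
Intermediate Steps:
h = -400 (h = 6 - 1*406 = 6 - 406 = -400)
G(l) = 3/l (G(l) = (5 - 1*2)/l = (5 - 2)/l = 3/l)
h*((8 + 10)*(-6)) + G(7) = -400*(8 + 10)*(-6) + 3/7 = -7200*(-6) + 3*(1/7) = -400*(-108) + 3/7 = 43200 + 3/7 = 302403/7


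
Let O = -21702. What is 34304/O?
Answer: -17152/10851 ≈ -1.5807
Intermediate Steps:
34304/O = 34304/(-21702) = 34304*(-1/21702) = -17152/10851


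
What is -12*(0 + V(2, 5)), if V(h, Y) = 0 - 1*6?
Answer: 72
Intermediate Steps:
V(h, Y) = -6 (V(h, Y) = 0 - 6 = -6)
-12*(0 + V(2, 5)) = -12*(0 - 6) = -12*(-6) = 72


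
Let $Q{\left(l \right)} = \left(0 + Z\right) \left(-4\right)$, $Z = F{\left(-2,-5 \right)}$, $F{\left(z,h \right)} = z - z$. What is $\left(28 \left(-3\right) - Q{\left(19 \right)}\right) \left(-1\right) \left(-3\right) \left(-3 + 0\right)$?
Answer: $756$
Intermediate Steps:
$F{\left(z,h \right)} = 0$
$Z = 0$
$Q{\left(l \right)} = 0$ ($Q{\left(l \right)} = \left(0 + 0\right) \left(-4\right) = 0 \left(-4\right) = 0$)
$\left(28 \left(-3\right) - Q{\left(19 \right)}\right) \left(-1\right) \left(-3\right) \left(-3 + 0\right) = \left(28 \left(-3\right) - 0\right) \left(-1\right) \left(-3\right) \left(-3 + 0\right) = \left(-84 + 0\right) 3 \left(-3\right) = \left(-84\right) \left(-9\right) = 756$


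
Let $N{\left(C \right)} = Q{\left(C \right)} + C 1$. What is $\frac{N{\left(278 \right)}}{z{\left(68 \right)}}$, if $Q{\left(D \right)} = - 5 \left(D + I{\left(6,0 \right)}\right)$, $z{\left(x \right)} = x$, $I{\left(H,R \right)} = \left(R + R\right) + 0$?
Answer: $- \frac{278}{17} \approx -16.353$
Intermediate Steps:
$I{\left(H,R \right)} = 2 R$ ($I{\left(H,R \right)} = 2 R + 0 = 2 R$)
$Q{\left(D \right)} = - 5 D$ ($Q{\left(D \right)} = - 5 \left(D + 2 \cdot 0\right) = - 5 \left(D + 0\right) = - 5 D$)
$N{\left(C \right)} = - 4 C$ ($N{\left(C \right)} = - 5 C + C 1 = - 5 C + C = - 4 C$)
$\frac{N{\left(278 \right)}}{z{\left(68 \right)}} = \frac{\left(-4\right) 278}{68} = \left(-1112\right) \frac{1}{68} = - \frac{278}{17}$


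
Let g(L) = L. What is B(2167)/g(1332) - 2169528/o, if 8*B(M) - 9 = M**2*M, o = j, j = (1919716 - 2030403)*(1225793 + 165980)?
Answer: 97976467132603004465/102598084581966 ≈ 9.5495e+5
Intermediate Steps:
j = -154051178051 (j = -110687*1391773 = -154051178051)
o = -154051178051
B(M) = 9/8 + M**3/8 (B(M) = 9/8 + (M**2*M)/8 = 9/8 + M**3/8)
B(2167)/g(1332) - 2169528/o = (9/8 + (1/8)*2167**3)/1332 - 2169528/(-154051178051) = (9/8 + (1/8)*10175991463)*(1/1332) - 2169528*(-1/154051178051) = (9/8 + 10175991463/8)*(1/1332) + 2169528/154051178051 = 1271998934*(1/1332) + 2169528/154051178051 = 635999467/666 + 2169528/154051178051 = 97976467132603004465/102598084581966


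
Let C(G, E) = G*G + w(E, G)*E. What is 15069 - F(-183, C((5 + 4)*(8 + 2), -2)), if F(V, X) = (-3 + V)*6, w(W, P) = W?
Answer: 16185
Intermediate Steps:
C(G, E) = E² + G² (C(G, E) = G*G + E*E = G² + E² = E² + G²)
F(V, X) = -18 + 6*V
15069 - F(-183, C((5 + 4)*(8 + 2), -2)) = 15069 - (-18 + 6*(-183)) = 15069 - (-18 - 1098) = 15069 - 1*(-1116) = 15069 + 1116 = 16185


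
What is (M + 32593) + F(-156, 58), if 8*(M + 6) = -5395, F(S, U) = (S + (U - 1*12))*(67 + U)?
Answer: 145301/8 ≈ 18163.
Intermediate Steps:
F(S, U) = (67 + U)*(-12 + S + U) (F(S, U) = (S + (U - 12))*(67 + U) = (S + (-12 + U))*(67 + U) = (-12 + S + U)*(67 + U) = (67 + U)*(-12 + S + U))
M = -5443/8 (M = -6 + (⅛)*(-5395) = -6 - 5395/8 = -5443/8 ≈ -680.38)
(M + 32593) + F(-156, 58) = (-5443/8 + 32593) + (-804 + 58² + 55*58 + 67*(-156) - 156*58) = 255301/8 + (-804 + 3364 + 3190 - 10452 - 9048) = 255301/8 - 13750 = 145301/8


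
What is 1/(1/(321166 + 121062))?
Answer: 442228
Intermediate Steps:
1/(1/(321166 + 121062)) = 1/(1/442228) = 442228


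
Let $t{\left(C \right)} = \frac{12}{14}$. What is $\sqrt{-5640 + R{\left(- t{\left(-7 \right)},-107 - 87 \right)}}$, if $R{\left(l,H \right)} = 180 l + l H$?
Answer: $2 i \sqrt{1407} \approx 75.02 i$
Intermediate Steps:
$t{\left(C \right)} = \frac{6}{7}$ ($t{\left(C \right)} = 12 \cdot \frac{1}{14} = \frac{6}{7}$)
$R{\left(l,H \right)} = 180 l + H l$
$\sqrt{-5640 + R{\left(- t{\left(-7 \right)},-107 - 87 \right)}} = \sqrt{-5640 + \left(-1\right) \frac{6}{7} \left(180 - 194\right)} = \sqrt{-5640 - \frac{6 \left(180 - 194\right)}{7}} = \sqrt{-5640 - -12} = \sqrt{-5640 + 12} = \sqrt{-5628} = 2 i \sqrt{1407}$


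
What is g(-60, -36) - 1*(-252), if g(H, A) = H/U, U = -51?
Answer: 4304/17 ≈ 253.18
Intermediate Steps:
g(H, A) = -H/51 (g(H, A) = H/(-51) = H*(-1/51) = -H/51)
g(-60, -36) - 1*(-252) = -1/51*(-60) - 1*(-252) = 20/17 + 252 = 4304/17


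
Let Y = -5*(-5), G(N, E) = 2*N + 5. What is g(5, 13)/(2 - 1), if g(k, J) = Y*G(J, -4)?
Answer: 775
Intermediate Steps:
G(N, E) = 5 + 2*N
Y = 25
g(k, J) = 125 + 50*J (g(k, J) = 25*(5 + 2*J) = 125 + 50*J)
g(5, 13)/(2 - 1) = (125 + 50*13)/(2 - 1) = (125 + 650)/1 = 1*775 = 775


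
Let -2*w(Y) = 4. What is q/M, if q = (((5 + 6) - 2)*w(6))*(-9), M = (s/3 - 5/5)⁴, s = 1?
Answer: 6561/8 ≈ 820.13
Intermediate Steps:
w(Y) = -2 (w(Y) = -½*4 = -2)
M = 16/81 (M = (1/3 - 5/5)⁴ = (1*(⅓) - 5*⅕)⁴ = (⅓ - 1)⁴ = (-⅔)⁴ = 16/81 ≈ 0.19753)
q = 162 (q = (((5 + 6) - 2)*(-2))*(-9) = ((11 - 2)*(-2))*(-9) = (9*(-2))*(-9) = -18*(-9) = 162)
q/M = 162/(16/81) = 162*(81/16) = 6561/8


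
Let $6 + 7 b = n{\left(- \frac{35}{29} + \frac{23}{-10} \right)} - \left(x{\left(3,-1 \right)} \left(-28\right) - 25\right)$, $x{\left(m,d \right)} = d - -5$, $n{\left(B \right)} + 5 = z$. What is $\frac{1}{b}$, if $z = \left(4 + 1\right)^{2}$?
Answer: $\frac{7}{151} \approx 0.046358$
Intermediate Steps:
$z = 25$ ($z = 5^{2} = 25$)
$n{\left(B \right)} = 20$ ($n{\left(B \right)} = -5 + 25 = 20$)
$x{\left(m,d \right)} = 5 + d$ ($x{\left(m,d \right)} = d + 5 = 5 + d$)
$b = \frac{151}{7}$ ($b = - \frac{6}{7} + \frac{20 - \left(\left(5 - 1\right) \left(-28\right) - 25\right)}{7} = - \frac{6}{7} + \frac{20 - \left(4 \left(-28\right) - 25\right)}{7} = - \frac{6}{7} + \frac{20 - \left(-112 - 25\right)}{7} = - \frac{6}{7} + \frac{20 - -137}{7} = - \frac{6}{7} + \frac{20 + 137}{7} = - \frac{6}{7} + \frac{1}{7} \cdot 157 = - \frac{6}{7} + \frac{157}{7} = \frac{151}{7} \approx 21.571$)
$\frac{1}{b} = \frac{1}{\frac{151}{7}} = \frac{7}{151}$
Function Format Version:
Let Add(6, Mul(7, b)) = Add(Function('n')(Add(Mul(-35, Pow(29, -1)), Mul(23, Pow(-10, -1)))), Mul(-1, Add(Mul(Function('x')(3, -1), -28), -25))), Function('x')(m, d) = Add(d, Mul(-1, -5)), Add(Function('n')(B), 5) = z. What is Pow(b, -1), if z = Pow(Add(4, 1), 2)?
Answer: Rational(7, 151) ≈ 0.046358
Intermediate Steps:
z = 25 (z = Pow(5, 2) = 25)
Function('n')(B) = 20 (Function('n')(B) = Add(-5, 25) = 20)
Function('x')(m, d) = Add(5, d) (Function('x')(m, d) = Add(d, 5) = Add(5, d))
b = Rational(151, 7) (b = Add(Rational(-6, 7), Mul(Rational(1, 7), Add(20, Mul(-1, Add(Mul(Add(5, -1), -28), -25))))) = Add(Rational(-6, 7), Mul(Rational(1, 7), Add(20, Mul(-1, Add(Mul(4, -28), -25))))) = Add(Rational(-6, 7), Mul(Rational(1, 7), Add(20, Mul(-1, Add(-112, -25))))) = Add(Rational(-6, 7), Mul(Rational(1, 7), Add(20, Mul(-1, -137)))) = Add(Rational(-6, 7), Mul(Rational(1, 7), Add(20, 137))) = Add(Rational(-6, 7), Mul(Rational(1, 7), 157)) = Add(Rational(-6, 7), Rational(157, 7)) = Rational(151, 7) ≈ 21.571)
Pow(b, -1) = Pow(Rational(151, 7), -1) = Rational(7, 151)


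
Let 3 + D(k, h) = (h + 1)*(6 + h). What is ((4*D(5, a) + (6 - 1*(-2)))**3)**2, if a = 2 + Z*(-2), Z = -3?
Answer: 15625000000000000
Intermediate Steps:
a = 8 (a = 2 - 3*(-2) = 2 + 6 = 8)
D(k, h) = -3 + (1 + h)*(6 + h) (D(k, h) = -3 + (h + 1)*(6 + h) = -3 + (1 + h)*(6 + h))
((4*D(5, a) + (6 - 1*(-2)))**3)**2 = ((4*(3 + 8**2 + 7*8) + (6 - 1*(-2)))**3)**2 = ((4*(3 + 64 + 56) + (6 + 2))**3)**2 = ((4*123 + 8)**3)**2 = ((492 + 8)**3)**2 = (500**3)**2 = 125000000**2 = 15625000000000000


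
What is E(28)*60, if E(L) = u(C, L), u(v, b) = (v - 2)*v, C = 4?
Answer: 480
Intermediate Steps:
u(v, b) = v*(-2 + v) (u(v, b) = (-2 + v)*v = v*(-2 + v))
E(L) = 8 (E(L) = 4*(-2 + 4) = 4*2 = 8)
E(28)*60 = 8*60 = 480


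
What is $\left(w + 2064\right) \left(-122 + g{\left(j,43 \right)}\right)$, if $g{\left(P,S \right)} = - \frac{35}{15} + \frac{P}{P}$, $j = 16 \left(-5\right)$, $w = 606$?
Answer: $-329300$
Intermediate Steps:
$j = -80$
$g{\left(P,S \right)} = - \frac{4}{3}$ ($g{\left(P,S \right)} = \left(-35\right) \frac{1}{15} + 1 = - \frac{7}{3} + 1 = - \frac{4}{3}$)
$\left(w + 2064\right) \left(-122 + g{\left(j,43 \right)}\right) = \left(606 + 2064\right) \left(-122 - \frac{4}{3}\right) = 2670 \left(- \frac{370}{3}\right) = -329300$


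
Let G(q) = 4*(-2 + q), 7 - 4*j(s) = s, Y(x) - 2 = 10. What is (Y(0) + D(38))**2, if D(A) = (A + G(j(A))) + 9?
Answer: 400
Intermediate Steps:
Y(x) = 12 (Y(x) = 2 + 10 = 12)
j(s) = 7/4 - s/4
G(q) = -8 + 4*q
D(A) = 8 (D(A) = (A + (-8 + 4*(7/4 - A/4))) + 9 = (A + (-8 + (7 - A))) + 9 = (A + (-1 - A)) + 9 = -1 + 9 = 8)
(Y(0) + D(38))**2 = (12 + 8)**2 = 20**2 = 400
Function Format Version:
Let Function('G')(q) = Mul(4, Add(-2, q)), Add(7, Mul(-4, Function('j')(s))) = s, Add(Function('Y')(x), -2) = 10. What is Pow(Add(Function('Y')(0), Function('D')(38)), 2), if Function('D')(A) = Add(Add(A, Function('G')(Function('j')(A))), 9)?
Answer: 400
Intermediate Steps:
Function('Y')(x) = 12 (Function('Y')(x) = Add(2, 10) = 12)
Function('j')(s) = Add(Rational(7, 4), Mul(Rational(-1, 4), s))
Function('G')(q) = Add(-8, Mul(4, q))
Function('D')(A) = 8 (Function('D')(A) = Add(Add(A, Add(-8, Mul(4, Add(Rational(7, 4), Mul(Rational(-1, 4), A))))), 9) = Add(Add(A, Add(-8, Add(7, Mul(-1, A)))), 9) = Add(Add(A, Add(-1, Mul(-1, A))), 9) = Add(-1, 9) = 8)
Pow(Add(Function('Y')(0), Function('D')(38)), 2) = Pow(Add(12, 8), 2) = Pow(20, 2) = 400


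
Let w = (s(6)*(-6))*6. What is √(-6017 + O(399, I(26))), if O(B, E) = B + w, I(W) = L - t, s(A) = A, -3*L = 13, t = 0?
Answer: I*√5834 ≈ 76.381*I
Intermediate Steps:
L = -13/3 (L = -⅓*13 = -13/3 ≈ -4.3333)
w = -216 (w = (6*(-6))*6 = -36*6 = -216)
I(W) = -13/3 (I(W) = -13/3 - 1*0 = -13/3 + 0 = -13/3)
O(B, E) = -216 + B (O(B, E) = B - 216 = -216 + B)
√(-6017 + O(399, I(26))) = √(-6017 + (-216 + 399)) = √(-6017 + 183) = √(-5834) = I*√5834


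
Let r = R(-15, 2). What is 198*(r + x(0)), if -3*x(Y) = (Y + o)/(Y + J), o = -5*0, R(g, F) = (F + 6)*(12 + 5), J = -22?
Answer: 26928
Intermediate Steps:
R(g, F) = 102 + 17*F (R(g, F) = (6 + F)*17 = 102 + 17*F)
o = 0
x(Y) = -Y/(3*(-22 + Y)) (x(Y) = -(Y + 0)/(3*(Y - 22)) = -Y/(3*(-22 + Y)))
r = 136 (r = 102 + 17*2 = 102 + 34 = 136)
198*(r + x(0)) = 198*(136 - 1*0/(-66 + 3*0)) = 198*(136 - 1*0/(-66 + 0)) = 198*(136 - 1*0/(-66)) = 198*(136 - 1*0*(-1/66)) = 198*(136 + 0) = 198*136 = 26928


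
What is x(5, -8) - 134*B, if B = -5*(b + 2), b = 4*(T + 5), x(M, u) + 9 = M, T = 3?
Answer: 22776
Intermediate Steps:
x(M, u) = -9 + M
b = 32 (b = 4*(3 + 5) = 4*8 = 32)
B = -170 (B = -5*(32 + 2) = -5*34 = -170)
x(5, -8) - 134*B = (-9 + 5) - 134*(-170) = -4 + 22780 = 22776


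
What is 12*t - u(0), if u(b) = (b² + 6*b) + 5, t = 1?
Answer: 7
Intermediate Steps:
u(b) = 5 + b² + 6*b
12*t - u(0) = 12*1 - (5 + 0² + 6*0) = 12 - (5 + 0 + 0) = 12 - 1*5 = 12 - 5 = 7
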